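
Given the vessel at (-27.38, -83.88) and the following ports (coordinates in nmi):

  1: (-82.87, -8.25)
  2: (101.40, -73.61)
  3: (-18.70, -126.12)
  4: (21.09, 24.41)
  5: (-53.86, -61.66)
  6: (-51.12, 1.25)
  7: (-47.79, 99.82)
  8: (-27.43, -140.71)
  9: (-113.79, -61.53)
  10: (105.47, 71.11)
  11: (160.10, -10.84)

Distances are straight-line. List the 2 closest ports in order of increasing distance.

5, 3

Distances from (-27.38, -83.88):
1: 93.80 nmi
2: 129.19 nmi
3: 43.12 nmi
4: 118.64 nmi
5: 34.57 nmi
6: 88.38 nmi
7: 184.83 nmi
8: 56.83 nmi
9: 89.25 nmi
10: 204.13 nmi
11: 201.21 nmi
Sorted: 5 (34.57 nmi) < 3 (43.12 nmi) < 8 (56.83 nmi) < 6 (88.38 nmi) < …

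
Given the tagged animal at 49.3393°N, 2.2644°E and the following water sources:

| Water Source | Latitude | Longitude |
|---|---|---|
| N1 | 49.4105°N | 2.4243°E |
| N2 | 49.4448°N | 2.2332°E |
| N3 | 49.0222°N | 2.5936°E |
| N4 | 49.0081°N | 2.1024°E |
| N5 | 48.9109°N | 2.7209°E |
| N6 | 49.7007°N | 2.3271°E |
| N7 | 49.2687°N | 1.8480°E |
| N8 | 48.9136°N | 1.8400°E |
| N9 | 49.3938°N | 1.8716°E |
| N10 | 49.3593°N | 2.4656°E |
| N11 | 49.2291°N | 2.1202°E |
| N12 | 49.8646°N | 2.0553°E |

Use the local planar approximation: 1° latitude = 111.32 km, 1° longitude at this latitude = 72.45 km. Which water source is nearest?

Distances from 49.3393°N, 2.2644°E:
N1: √((0.0712·111.32)² + (0.1599·72.45)²) = √(62.821222 + 134.206548) = 14.0367 km
N2: √((0.1055·111.32)² + (-0.0312·72.45)²) = √(137.927643 + 5.109589) = 11.9598 km
N3: √((-0.3171·111.32)² + (0.3292·72.45)²) = √(1246.059783 + 568.848258) = 42.6017 km
N4: √((-0.3312·111.32)² + (-0.1620·72.45)²) = √(1359.336729 + 137.754822) = 38.6923 km
N5: √((-0.4284·111.32)² + (0.4565·72.45)²) = √(2274.287266 + 1093.851441) = 58.0357 km
N6: √((0.3614·111.32)² + (0.0627·72.45)²) = √(1618.537223 + 20.635351) = 40.4867 km
N7: √((-0.0706·111.32)² + (-0.4164·72.45)²) = √(61.766899 + 910.119085) = 31.1751 km
N8: √((-0.4257·111.32)² + (-0.4244·72.45)²) = √(2245.710118 + 945.425975) = 56.4901 km
N9: √((0.0545·111.32)² + (-0.3928·72.45)²) = √(36.807761 + 809.878254) = 29.0979 km
N10: √((0.0200·111.32)² + (0.2012·72.45)²) = √(4.956857 + 212.487180) = 14.7460 km
N11: √((-0.1102·111.32)² + (-0.1442·72.45)²) = √(150.490673 + 109.145868) = 16.1132 km
N12: √((0.5253·111.32)² + (-0.2091·72.45)²) = √(3419.488889 + 229.501139) = 60.4069 km
Minimum: N2 at 11.9598 km.

N2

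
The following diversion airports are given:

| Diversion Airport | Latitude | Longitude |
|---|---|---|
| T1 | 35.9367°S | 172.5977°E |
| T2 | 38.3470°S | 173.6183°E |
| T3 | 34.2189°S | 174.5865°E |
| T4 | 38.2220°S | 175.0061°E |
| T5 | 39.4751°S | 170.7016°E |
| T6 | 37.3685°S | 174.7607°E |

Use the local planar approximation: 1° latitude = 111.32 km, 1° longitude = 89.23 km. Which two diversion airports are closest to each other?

Pairwise distances:
T4–T6: 97.5022 km
T2–T4: 124.6127 km
T2–T6: 149.1845 km
T1–T6: 250.3103 km
T1–T3: 260.8821 km
T1–T2: 283.3481 km
T2–T5: 288.9708 km
T1–T4: 333.0193 km
T3–T6: 350.9579 km
T4–T5: 408.6373 km
T1–T5: 428.6933 km
T5–T6: 431.4829 km
T3–T4: 447.1952 km
T2–T3: 467.5904 km
T3–T5: 680.0968 km
Closest pair: T4–T6 at 97.5022 km.

T4 and T6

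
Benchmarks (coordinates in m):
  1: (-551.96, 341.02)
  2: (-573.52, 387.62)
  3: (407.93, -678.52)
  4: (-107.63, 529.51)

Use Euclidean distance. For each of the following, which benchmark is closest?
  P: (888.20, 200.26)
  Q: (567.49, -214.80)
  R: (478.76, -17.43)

P→3; Q→3; R→3

P at (888.20, 200.26):
  1: √((-1440.16)² + (140.76)²) = √(2074060.8256 + 19813.3776) = 1447.02 m
  2: √((-1461.72)² + (187.36)²) = √(2136625.3584 + 35103.7696) = 1473.68 m
  3: √((-480.27)² + (-878.78)²) = √(230659.2729 + 772254.2884) = 1001.46 m
  4: √((-995.83)² + (329.25)²) = √(991677.3889 + 108405.5625) = 1048.85 m
  → nearest: 3 (1001.46 m)
Q at (567.49, -214.80):
  1: √((-1119.45)² + (555.82)²) = √(1253168.3025 + 308935.8724) = 1249.84 m
  2: √((-1141.01)² + (602.42)²) = √(1301903.8201 + 362909.8564) = 1290.28 m
  3: √((-159.56)² + (-463.72)²) = √(25459.3936 + 215036.2384) = 490.40 m
  4: √((-675.12)² + (744.31)²) = √(455787.0144 + 553997.3761) = 1004.88 m
  → nearest: 3 (490.40 m)
R at (478.76, -17.43):
  1: √((-1030.72)² + (358.45)²) = √(1062383.7184 + 128486.4025) = 1091.27 m
  2: √((-1052.28)² + (405.05)²) = √(1107293.1984 + 164065.5025) = 1127.55 m
  3: √((-70.83)² + (-661.09)²) = √(5016.8889 + 437039.9881) = 664.87 m
  4: √((-586.39)² + (546.94)²) = √(343853.2321 + 299143.3636) = 801.87 m
  → nearest: 3 (664.87 m)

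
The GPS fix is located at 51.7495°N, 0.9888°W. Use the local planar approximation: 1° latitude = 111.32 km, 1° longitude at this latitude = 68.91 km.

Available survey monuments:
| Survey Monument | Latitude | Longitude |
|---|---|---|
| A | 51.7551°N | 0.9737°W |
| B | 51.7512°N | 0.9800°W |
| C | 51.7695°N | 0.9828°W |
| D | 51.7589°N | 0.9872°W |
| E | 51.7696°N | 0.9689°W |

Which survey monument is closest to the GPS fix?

Distances from 51.7495°N, 0.9888°W:
A: √((0.0056·111.32)² + (0.0151·68.91)²) = √(0.388618 + 1.082726) = 1.2130 km
B: √((0.0017·111.32)² + (0.0088·68.91)²) = √(0.035813 + 0.367731) = 0.6353 km
C: √((0.0200·111.32)² + (0.0060·68.91)²) = √(4.956857 + 0.170949) = 2.2645 km
D: √((0.0094·111.32)² + (0.0016·68.91)²) = √(1.094970 + 0.012156) = 1.0522 km
E: √((0.0201·111.32)² + (0.0199·68.91)²) = √(5.006549 + 1.880488) = 2.6243 km
Minimum: B at 0.6353 km.

B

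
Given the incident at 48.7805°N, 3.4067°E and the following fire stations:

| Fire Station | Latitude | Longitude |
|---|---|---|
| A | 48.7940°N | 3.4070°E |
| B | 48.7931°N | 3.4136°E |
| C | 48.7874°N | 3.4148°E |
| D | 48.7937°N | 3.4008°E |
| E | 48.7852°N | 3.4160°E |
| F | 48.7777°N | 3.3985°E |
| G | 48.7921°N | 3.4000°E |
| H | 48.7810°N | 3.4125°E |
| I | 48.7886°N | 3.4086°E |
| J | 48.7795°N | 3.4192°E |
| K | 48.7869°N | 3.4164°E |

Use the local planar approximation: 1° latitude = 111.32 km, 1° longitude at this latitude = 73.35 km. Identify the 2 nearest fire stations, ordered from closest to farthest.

Distances from 48.7805°N, 3.4067°E:
A: 1.5030 km
B: 1.4912 km
C: 0.9711 km
D: 1.5318 km
E: 0.8597 km
F: 0.6774 km
G: 1.3817 km
H: 0.4291 km
I: 0.9124 km
J: 0.9236 km
K: 1.0069 km
Sorted: H (0.4291 km) < F (0.6774 km) < E (0.8597 km) < I (0.9124 km) < …

H, F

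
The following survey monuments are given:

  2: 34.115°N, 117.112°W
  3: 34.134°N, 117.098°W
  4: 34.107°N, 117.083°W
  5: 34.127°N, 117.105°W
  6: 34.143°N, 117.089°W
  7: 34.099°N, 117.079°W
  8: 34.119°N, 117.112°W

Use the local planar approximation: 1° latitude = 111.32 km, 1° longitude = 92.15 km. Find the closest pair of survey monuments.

Pairwise distances:
2–8: √((0.004·111.32)² + (0.000·92.15)²) = √(0.198274 + 0.000000) = 0.4453 km
4–7: √((-0.008·111.32)² + (0.004·92.15)²) = √(0.793097 + 0.135866) = 0.9638 km
3–5: √((-0.007·111.32)² + (-0.007·92.15)²) = √(0.607215 + 0.416090) = 1.0116 km
5–8: √((-0.008·111.32)² + (-0.007·92.15)²) = √(0.793097 + 0.416090) = 1.0996 km
3–6: √((0.009·111.32)² + (0.009·92.15)²) = √(1.003764 + 0.687821) = 1.3006 km
2–5: √((0.012·111.32)² + (0.007·92.15)²) = √(1.784469 + 0.416090) = 1.4834 km
3–8: √((-0.015·111.32)² + (-0.014·92.15)²) = √(2.788232 + 1.664358) = 2.1101 km
5–6: √((0.016·111.32)² + (0.016·92.15)²) = √(3.172388 + 2.173855) = 2.3122 km
2–3: √((0.019·111.32)² + (0.014·92.15)²) = √(4.473563 + 1.664358) = 2.4775 km
2–4: √((-0.008·111.32)² + (0.029·92.15)²) = √(0.793097 + 7.141455) = 2.8168 km
4–8: √((0.012·111.32)² + (-0.029·92.15)²) = √(1.784469 + 7.141455) = 2.9876 km
4–5: √((0.020·111.32)² + (-0.022·92.15)²) = √(4.956857 + 4.109945) = 3.0111 km
3–4: √((-0.027·111.32)² + (0.015·92.15)²) = √(9.033872 + 1.910615) = 3.3082 km
6–8: √((-0.024·111.32)² + (-0.023·92.15)²) = √(7.137874 + 4.492068) = 3.4103 km
2–7: √((-0.016·111.32)² + (0.033·92.15)²) = √(3.172388 + 9.247377) = 3.5242 km
7–8: √((0.020·111.32)² + (-0.033·92.15)²) = √(4.956857 + 9.247377) = 3.7689 km
2–6: √((0.028·111.32)² + (0.023·92.15)²) = √(9.715440 + 4.492068) = 3.7693 km
5–7: √((-0.028·111.32)² + (0.026·92.15)²) = √(9.715440 + 5.740337) = 3.9314 km
4–6: √((0.036·111.32)² + (-0.006·92.15)²) = √(16.060217 + 0.305698) = 4.0455 km
3–7: √((-0.035·111.32)² + (0.019·92.15)²) = √(15.180374 + 3.065476) = 4.2715 km
6–7: √((-0.044·111.32)² + (0.010·92.15)²) = √(23.991188 + 0.849162) = 4.9840 km
Closest pair: 2–8 at 0.4453 km.

2 and 8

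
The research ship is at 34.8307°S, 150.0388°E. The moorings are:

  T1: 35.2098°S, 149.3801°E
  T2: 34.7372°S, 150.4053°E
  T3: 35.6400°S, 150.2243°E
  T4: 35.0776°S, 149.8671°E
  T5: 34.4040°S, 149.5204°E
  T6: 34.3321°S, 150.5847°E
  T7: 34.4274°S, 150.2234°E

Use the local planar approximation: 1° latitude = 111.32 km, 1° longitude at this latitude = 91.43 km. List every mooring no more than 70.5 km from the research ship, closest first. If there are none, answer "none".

Distances from 34.8307°S, 150.0388°E:
T1: √((-0.3791·111.32)² + (-0.6587·91.43)²) = √(1780.959175 + 3627.043518) = 73.5391 km
T2: √((0.0935·111.32)² + (0.3665·91.43)²) = √(108.335207 + 1122.859448) = 35.0884 km
T3: √((-0.8093·111.32)² + (0.1855·91.43)²) = √(8116.438011 + 287.650589) = 91.6738 km
T4: √((-0.2469·111.32)² + (-0.1717·91.43)²) = √(755.420168 + 246.443876) = 31.6522 km
T5: √((0.4267·111.32)² + (-0.5184·91.43)²) = √(2256.273180 + 2246.505185) = 67.1027 km
T6: √((0.4986·111.32)² + (0.5459·91.43)²) = √(3080.710889 + 2491.171508) = 74.6450 km
T7: √((0.4033·111.32)² + (0.1846·91.43)²) = √(2015.592990 + 284.866141) = 47.9631 km
Threshold 70.5 km: T4 (31.6522 km), T2 (35.0884 km), T7 (47.9631 km), T5 (67.1027 km) are within range.

T4, T2, T7, T5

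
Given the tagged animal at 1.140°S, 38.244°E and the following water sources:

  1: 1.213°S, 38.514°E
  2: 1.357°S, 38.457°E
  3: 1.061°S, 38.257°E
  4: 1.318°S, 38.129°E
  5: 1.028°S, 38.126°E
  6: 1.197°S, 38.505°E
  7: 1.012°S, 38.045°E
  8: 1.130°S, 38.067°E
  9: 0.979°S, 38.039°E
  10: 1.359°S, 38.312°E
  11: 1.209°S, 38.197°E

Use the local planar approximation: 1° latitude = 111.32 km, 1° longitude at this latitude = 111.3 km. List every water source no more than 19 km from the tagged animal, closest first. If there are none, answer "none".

Distances from 1.140°S, 38.244°E:
1: √((-0.073·111.32)² + (0.270·111.3)²) = √(66.03773 + 903.06260) = 31.130 km
2: √((-0.217·111.32)² + (0.213·111.3)²) = √(583.53359 + 562.01711) = 33.846 km
3: √((0.079·111.32)² + (0.013·111.3)²) = √(77.33936 + 2.09352) = 8.913 km
4: √((-0.178·111.32)² + (-0.115·111.3)²) = √(392.63264 + 163.82720) = 23.589 km
5: √((0.112·111.32)² + (-0.118·111.3)²) = √(155.44703 + 172.48620) = 18.109 km
6: √((-0.057·111.32)² + (0.261·111.3)²) = √(40.26207 + 843.86183) = 29.734 km
7: √((0.128·111.32)² + (-0.199·111.3)²) = √(203.03286 + 490.56491) = 26.336 km
8: √((0.010·111.32)² + (-0.177·111.3)²) = √(1.23921 + 388.09394) = 19.732 km
9: √((0.161·111.32)² + (-0.205·111.3)²) = √(321.21672 + 520.59267) = 29.014 km
10: √((-0.219·111.32)² + (0.068·111.3)²) = √(594.33954 + 57.28068) = 25.527 km
11: √((-0.069·111.32)² + (-0.047·111.3)²) = √(58.99899 + 27.36441) = 9.293 km
Threshold 19 km: 3 (8.913 km), 11 (9.293 km), 5 (18.109 km) are within range.

3, 11, 5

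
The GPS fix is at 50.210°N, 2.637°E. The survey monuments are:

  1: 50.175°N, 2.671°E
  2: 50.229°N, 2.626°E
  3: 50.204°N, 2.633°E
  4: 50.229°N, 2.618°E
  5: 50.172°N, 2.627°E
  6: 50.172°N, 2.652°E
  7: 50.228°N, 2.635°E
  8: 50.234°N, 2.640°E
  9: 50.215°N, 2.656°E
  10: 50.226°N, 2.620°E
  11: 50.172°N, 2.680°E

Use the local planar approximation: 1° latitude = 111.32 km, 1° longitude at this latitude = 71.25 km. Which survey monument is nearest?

Distances from 50.210°N, 2.637°E:
1: √((-0.035·111.32)² + (0.034·71.25)²) = √(15.18037 + 5.86851) = 4.588 km
2: √((0.019·111.32)² + (-0.011·71.25)²) = √(4.47356 + 0.61426) = 2.256 km
3: √((-0.006·111.32)² + (-0.004·71.25)²) = √(0.44612 + 0.08123) = 0.726 km
4: √((0.019·111.32)² + (-0.019·71.25)²) = √(4.47356 + 1.83264) = 2.511 km
5: √((-0.038·111.32)² + (-0.010·71.25)²) = √(17.89425 + 0.50766) = 4.290 km
6: √((-0.038·111.32)² + (0.015·71.25)²) = √(17.89425 + 1.14223) = 4.363 km
7: √((0.018·111.32)² + (-0.002·71.25)²) = √(4.01505 + 0.02031) = 2.009 km
8: √((0.024·111.32)² + (0.003·71.25)²) = √(7.13787 + 0.04569) = 2.680 km
9: √((0.005·111.32)² + (0.019·71.25)²) = √(0.30980 + 1.83264) = 1.464 km
10: √((0.016·111.32)² + (-0.017·71.25)²) = √(3.17239 + 1.46713) = 2.154 km
11: √((-0.038·111.32)² + (0.043·71.25)²) = √(17.89425 + 9.38656) = 5.223 km
Minimum: 3 at 0.726 km.

3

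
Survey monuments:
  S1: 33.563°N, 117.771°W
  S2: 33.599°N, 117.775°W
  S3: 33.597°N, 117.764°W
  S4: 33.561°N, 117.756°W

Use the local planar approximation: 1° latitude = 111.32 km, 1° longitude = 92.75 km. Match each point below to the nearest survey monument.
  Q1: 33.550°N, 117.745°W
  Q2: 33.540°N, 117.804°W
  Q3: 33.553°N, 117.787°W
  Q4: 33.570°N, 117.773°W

Q1 at 33.550°N, 117.745°W:
  S1: 2.812 km
  S2: 6.123 km
  S3: 5.521 km
  S4: 1.594 km
  → nearest: S4 (1.594 km)
Q2 at 33.540°N, 117.804°W:
  S1: 3.990 km
  S2: 7.097 km
  S3: 7.350 km
  S4: 5.028 km
  → nearest: S1 (3.990 km)
Q3 at 33.553°N, 117.787°W:
  S1: 1.855 km
  S2: 5.240 km
  S3: 5.342 km
  S4: 3.010 km
  → nearest: S1 (1.855 km)
Q4 at 33.570°N, 117.773°W:
  S1: 0.801 km
  S2: 3.234 km
  S3: 3.119 km
  S4: 1.868 km
  → nearest: S1 (0.801 km)

Q1→S4; Q2→S1; Q3→S1; Q4→S1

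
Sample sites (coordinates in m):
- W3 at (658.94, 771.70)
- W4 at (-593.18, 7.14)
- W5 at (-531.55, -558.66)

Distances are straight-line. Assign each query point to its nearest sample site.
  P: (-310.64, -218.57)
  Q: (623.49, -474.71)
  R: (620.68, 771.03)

P at (-310.64, -218.57):
  W3: √((969.58)² + (990.27)²) = √(940085.3764 + 980634.6729) = 1385.90 m
  W4: √((-282.54)² + (225.71)²) = √(79828.8516 + 50945.0041) = 361.63 m
  W5: √((-220.91)² + (-340.09)²) = √(48801.2281 + 115661.2081) = 405.54 m
  → nearest: W4 (361.63 m)
Q at (623.49, -474.71):
  W3: √((35.45)² + (1246.41)²) = √(1256.7025 + 1553537.8881) = 1246.91 m
  W4: √((-1216.67)² + (481.85)²) = √(1480285.8889 + 232179.4225) = 1308.61 m
  W5: √((-1155.04)² + (-83.95)²) = √(1334117.4016 + 7047.6025) = 1158.09 m
  → nearest: W5 (1158.09 m)
R at (620.68, 771.03):
  W3: √((38.26)² + (0.67)²) = √(1463.8276 + 0.4489) = 38.27 m
  W4: √((-1213.86)² + (-763.89)²) = √(1473456.0996 + 583527.9321) = 1434.22 m
  W5: √((-1152.23)² + (-1329.69)²) = √(1327633.9729 + 1768075.4961) = 1759.46 m
  → nearest: W3 (38.27 m)

P→W4; Q→W5; R→W3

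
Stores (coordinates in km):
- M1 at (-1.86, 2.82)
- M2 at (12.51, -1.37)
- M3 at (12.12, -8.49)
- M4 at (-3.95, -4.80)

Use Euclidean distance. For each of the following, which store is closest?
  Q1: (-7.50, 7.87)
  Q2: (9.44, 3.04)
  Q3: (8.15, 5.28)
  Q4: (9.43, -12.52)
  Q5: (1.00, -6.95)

Q1 at (-7.50, 7.87):
  M1: √((5.64)² + (-5.05)²) = √(31.8096 + 25.5025) = 7.57 km
  M2: √((20.01)² + (-9.24)²) = √(400.4001 + 85.3776) = 22.04 km
  M3: √((19.62)² + (-16.36)²) = √(384.9444 + 267.6496) = 25.55 km
  M4: √((3.55)² + (-12.67)²) = √(12.6025 + 160.5289) = 13.16 km
  → nearest: M1 (7.57 km)
Q2 at (9.44, 3.04):
  M1: √((-11.30)² + (-0.22)²) = √(127.6900 + 0.0484) = 11.30 km
  M2: √((3.07)² + (-4.41)²) = √(9.4249 + 19.4481) = 5.37 km
  M3: √((2.68)² + (-11.53)²) = √(7.1824 + 132.9409) = 11.84 km
  M4: √((-13.39)² + (-7.84)²) = √(179.2921 + 61.4656) = 15.52 km
  → nearest: M2 (5.37 km)
Q3 at (8.15, 5.28):
  M1: √((-10.01)² + (-2.46)²) = √(100.2001 + 6.0516) = 10.31 km
  M2: √((4.36)² + (-6.65)²) = √(19.0096 + 44.2225) = 7.95 km
  M3: √((3.97)² + (-13.77)²) = √(15.7609 + 189.6129) = 14.33 km
  M4: √((-12.10)² + (-10.08)²) = √(146.4100 + 101.6064) = 15.75 km
  → nearest: M2 (7.95 km)
Q4 at (9.43, -12.52):
  M1: √((-11.29)² + (15.34)²) = √(127.4641 + 235.3156) = 19.05 km
  M2: √((3.08)² + (11.15)²) = √(9.4864 + 124.3225) = 11.57 km
  M3: √((2.69)² + (4.03)²) = √(7.2361 + 16.2409) = 4.85 km
  M4: √((-13.38)² + (7.72)²) = √(179.0244 + 59.5984) = 15.45 km
  → nearest: M3 (4.85 km)
Q5 at (1.00, -6.95):
  M1: √((-2.86)² + (9.77)²) = √(8.1796 + 95.4529) = 10.18 km
  M2: √((11.51)² + (5.58)²) = √(132.4801 + 31.1364) = 12.79 km
  M3: √((11.12)² + (-1.54)²) = √(123.6544 + 2.3716) = 11.23 km
  M4: √((-4.95)² + (2.15)²) = √(24.5025 + 4.6225) = 5.40 km
  → nearest: M4 (5.40 km)

Q1→M1; Q2→M2; Q3→M2; Q4→M3; Q5→M4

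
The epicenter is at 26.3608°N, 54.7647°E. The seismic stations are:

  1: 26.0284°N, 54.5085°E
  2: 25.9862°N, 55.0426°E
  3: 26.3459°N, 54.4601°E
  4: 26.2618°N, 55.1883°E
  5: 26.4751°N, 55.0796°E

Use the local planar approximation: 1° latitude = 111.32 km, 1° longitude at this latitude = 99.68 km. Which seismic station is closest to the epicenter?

Distances from 26.3608°N, 54.7647°E:
1: √((-0.3324·111.32)² + (-0.2562·99.68)²) = √(1369.204840 + 652.190261) = 44.9599 km
2: √((-0.3746·111.32)² + (0.2779·99.68)²) = √(1738.929365 + 767.349390) = 50.0627 km
3: √((-0.0149·111.32)² + (-0.3046·99.68)²) = √(2.751180 + 921.883107) = 30.4078 km
4: √((-0.0990·111.32)² + (0.4236·99.68)²) = √(121.455388 + 1782.904009) = 43.6390 km
5: √((0.1143·111.32)² + (0.3149·99.68)²) = √(161.897020 + 985.283886) = 33.8701 km
Minimum: 3 at 30.4078 km.

3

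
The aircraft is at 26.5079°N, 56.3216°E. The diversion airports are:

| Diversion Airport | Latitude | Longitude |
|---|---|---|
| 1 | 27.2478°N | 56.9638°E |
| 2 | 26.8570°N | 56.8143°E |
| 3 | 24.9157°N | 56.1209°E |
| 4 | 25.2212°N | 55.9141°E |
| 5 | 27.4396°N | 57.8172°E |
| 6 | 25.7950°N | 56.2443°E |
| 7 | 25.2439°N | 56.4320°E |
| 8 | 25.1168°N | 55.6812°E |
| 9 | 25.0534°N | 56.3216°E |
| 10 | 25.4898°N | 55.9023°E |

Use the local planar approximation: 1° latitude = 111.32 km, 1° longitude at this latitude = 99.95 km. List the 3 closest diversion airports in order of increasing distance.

2, 6, 1

Distances from 26.5079°N, 56.3216°E:
1: √((0.7399·111.32)² + (0.6422·99.95)²) = √(6784.103265 + 4120.085223) = 104.4231 km
2: √((0.3491·111.32)² + (0.4927·99.95)²) = √(1510.240432 + 2425.105974) = 62.7323 km
3: √((-1.5922·111.32)² + (-0.2007·99.95)²) = √(31415.330608 + 402.402196) = 178.3753 km
4: √((-1.2867·111.32)² + (-0.4075·99.95)²) = √(20516.392418 + 1658.902353) = 148.9137 km
5: √((0.9317·111.32)² + (1.4956·99.95)²) = √(10757.183729 + 22345.830998) = 181.9423 km
6: √((-0.7129·111.32)² + (-0.0773·99.95)²) = √(6298.014044 + 59.693162) = 79.7352 km
7: √((-1.2640·111.32)² + (0.1104·99.95)²) = √(19798.876344 + 121.759749) = 141.1405 km
8: √((-1.3911·111.32)² + (-0.6404·99.95)²) = √(23980.768497 + 4097.021504) = 167.5643 km
9: √((-1.4545·111.32)² + (0.0000·99.95)²) = √(26216.447795 + 0.000000) = 161.9149 km
10: √((-1.0181·111.32)² + (-0.4193·99.95)²) = √(12844.797745 + 1756.367215) = 120.8353 km
Sorted: 2 (62.7323 km) < 6 (79.7352 km) < 1 (104.4231 km) < 10 (120.8353 km) < 7 (141.1405 km) < …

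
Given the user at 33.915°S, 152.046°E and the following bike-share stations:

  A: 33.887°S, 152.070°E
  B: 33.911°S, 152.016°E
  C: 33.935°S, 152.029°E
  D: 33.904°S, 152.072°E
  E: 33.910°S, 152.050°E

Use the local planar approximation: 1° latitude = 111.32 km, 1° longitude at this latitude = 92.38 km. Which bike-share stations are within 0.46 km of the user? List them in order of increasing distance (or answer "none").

none

Distances from 33.915°S, 152.046°E:
A: √((0.028·111.32)² + (0.024·92.38)²) = √(9.71544 + 4.91562) = 3.825 km
B: √((0.004·111.32)² + (-0.030·92.38)²) = √(0.19827 + 7.68066) = 2.807 km
C: √((-0.020·111.32)² + (-0.017·92.38)²) = √(4.95686 + 2.46634) = 2.725 km
D: √((0.011·111.32)² + (0.026·92.38)²) = √(1.49945 + 5.76903) = 2.696 km
E: √((0.005·111.32)² + (0.004·92.38)²) = √(0.30980 + 0.13655) = 0.668 km
Threshold 0.46 km: none within range.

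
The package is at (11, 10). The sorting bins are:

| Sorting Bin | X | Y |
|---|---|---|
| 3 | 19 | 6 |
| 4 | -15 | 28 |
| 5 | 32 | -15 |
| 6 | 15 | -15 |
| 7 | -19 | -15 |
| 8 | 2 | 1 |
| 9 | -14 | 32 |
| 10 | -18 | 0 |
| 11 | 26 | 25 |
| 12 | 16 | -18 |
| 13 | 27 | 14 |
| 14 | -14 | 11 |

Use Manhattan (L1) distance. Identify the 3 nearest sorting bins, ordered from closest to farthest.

3, 8, 13

Distances from (11, 10):
3: 12
4: 44
5: 46
6: 29
7: 55
8: 18
9: 47
10: 39
11: 30
12: 33
13: 20
14: 26
Sorted: 3 (12) < 8 (18) < 13 (20) < 14 (26) < 6 (29) < …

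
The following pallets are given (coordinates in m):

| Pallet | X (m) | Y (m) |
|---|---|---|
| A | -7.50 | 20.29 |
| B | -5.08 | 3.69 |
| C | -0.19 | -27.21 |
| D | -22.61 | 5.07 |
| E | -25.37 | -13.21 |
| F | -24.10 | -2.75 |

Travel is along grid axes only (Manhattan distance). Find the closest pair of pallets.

D and F

Pairwise distances:
A–B: 19.02 m
A–C: 54.81 m
A–D: 30.33 m
A–E: 51.37 m
A–F: 39.64 m
B–C: 35.79 m
B–D: 18.91 m
B–E: 37.19 m
B–F: 25.46 m
C–D: 54.70 m
C–E: 39.18 m
C–F: 48.37 m
D–E: 21.04 m
D–F: 9.31 m
E–F: 11.73 m
Closest pair: D–F at 9.31 m.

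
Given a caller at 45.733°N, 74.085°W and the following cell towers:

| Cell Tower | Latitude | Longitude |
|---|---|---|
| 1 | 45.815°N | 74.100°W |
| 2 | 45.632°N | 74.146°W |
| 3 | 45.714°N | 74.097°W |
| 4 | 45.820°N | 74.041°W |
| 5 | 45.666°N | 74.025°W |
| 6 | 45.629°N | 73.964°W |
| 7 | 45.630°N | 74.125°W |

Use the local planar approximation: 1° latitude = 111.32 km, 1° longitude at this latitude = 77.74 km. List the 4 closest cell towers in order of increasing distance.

Distances from 45.733°N, 74.085°W:
1: √((0.082·111.32)² + (-0.015·77.74)²) = √(83.32477 + 1.35979) = 9.202 km
2: √((-0.101·111.32)² + (-0.061·77.74)²) = √(126.41224 + 22.48789) = 12.202 km
3: √((-0.019·111.32)² + (-0.012·77.74)²) = √(4.47356 + 0.87027) = 2.312 km
4: √((0.087·111.32)² + (0.044·77.74)²) = √(93.79613 + 11.70023) = 10.271 km
5: √((-0.067·111.32)² + (0.060·77.74)²) = √(55.62833 + 21.75663) = 8.797 km
6: √((-0.104·111.32)² + (0.121·77.74)²) = √(134.03341 + 88.48299) = 14.917 km
7: √((-0.103·111.32)² + (-0.040·77.74)²) = √(131.46824 + 9.66961) = 11.880 km
Sorted: 3 (2.312 km) < 5 (8.797 km) < 1 (9.202 km) < 4 (10.271 km) < 7 (11.880 km) < 2 (12.202 km) < …

3, 5, 1, 4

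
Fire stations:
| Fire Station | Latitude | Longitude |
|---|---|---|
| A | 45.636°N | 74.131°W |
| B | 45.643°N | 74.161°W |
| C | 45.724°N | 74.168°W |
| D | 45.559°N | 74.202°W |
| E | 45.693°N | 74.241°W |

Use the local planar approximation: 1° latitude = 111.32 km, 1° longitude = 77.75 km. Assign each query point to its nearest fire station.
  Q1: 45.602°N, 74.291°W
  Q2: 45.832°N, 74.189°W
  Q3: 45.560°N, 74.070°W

Q1 at 45.602°N, 74.291°W:
  A: √((0.034·111.32)² + (0.160·77.75)²) = √(14.32532 + 154.75360) = 13.003 km
  B: √((0.041·111.32)² + (0.130·77.75)²) = √(20.83119 + 102.16156) = 11.090 km
  C: √((0.122·111.32)² + (0.123·77.75)²) = √(184.44465 + 91.45575) = 16.610 km
  D: √((-0.043·111.32)² + (0.089·77.75)²) = √(22.91307 + 47.88294) = 8.414 km
  E: √((0.091·111.32)² + (0.050·77.75)²) = √(102.61933 + 15.11266) = 10.850 km
  → nearest: D (8.414 km)
Q2 at 45.832°N, 74.189°W:
  A: √((-0.196·111.32)² + (0.058·77.75)²) = √(476.05654 + 20.33559) = 22.280 km
  B: √((-0.189·111.32)² + (0.028·77.75)²) = √(442.65972 + 4.73933) = 21.152 km
  C: √((-0.108·111.32)² + (0.021·77.75)²) = √(144.54195 + 2.66587) = 12.133 km
  D: √((-0.273·111.32)² + (-0.013·77.75)²) = √(923.57398 + 1.02162) = 30.407 km
  E: √((-0.139·111.32)² + (-0.052·77.75)²) = √(239.42858 + 16.34585) = 15.993 km
  → nearest: C (12.133 km)
Q3 at 45.560°N, 74.070°W:
  A: √((0.076·111.32)² + (-0.061·77.75)²) = √(71.57701 + 22.49368) = 9.699 km
  B: √((0.083·111.32)² + (-0.091·77.75)²) = √(85.36947 + 50.05916) = 11.637 km
  C: √((0.164·111.32)² + (-0.098·77.75)²) = √(333.29906 + 58.05678) = 19.783 km
  D: √((-0.001·111.32)² + (-0.132·77.75)²) = √(0.01239 + 105.32917) = 10.264 km
  E: √((0.133·111.32)² + (-0.171·77.75)²) = √(219.20461 + 176.76367) = 19.899 km
  → nearest: A (9.699 km)

Q1→D; Q2→C; Q3→A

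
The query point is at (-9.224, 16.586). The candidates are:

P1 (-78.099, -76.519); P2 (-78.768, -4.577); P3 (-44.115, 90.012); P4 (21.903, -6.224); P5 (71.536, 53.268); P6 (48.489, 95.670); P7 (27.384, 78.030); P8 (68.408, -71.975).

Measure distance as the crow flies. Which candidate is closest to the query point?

Distances from (-9.224, 16.586):
P1: 115.812
P2: 72.693
P3: 81.294
P4: 38.590
P5: 88.700
P6: 97.903
P7: 71.523
P8: 117.770
Minimum: P4 at 38.590.

P4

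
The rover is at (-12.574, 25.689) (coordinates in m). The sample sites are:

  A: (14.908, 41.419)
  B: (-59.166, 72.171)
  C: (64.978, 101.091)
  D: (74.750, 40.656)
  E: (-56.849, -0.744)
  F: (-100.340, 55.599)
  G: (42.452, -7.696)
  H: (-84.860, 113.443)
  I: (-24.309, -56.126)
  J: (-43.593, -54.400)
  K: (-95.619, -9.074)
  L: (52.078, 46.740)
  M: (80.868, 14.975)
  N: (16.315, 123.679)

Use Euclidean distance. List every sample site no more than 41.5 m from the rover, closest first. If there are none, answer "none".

A

Distances from (-12.574, 25.689):
A: 31.665 m
B: 65.813 m
C: 108.165 m
D: 88.597 m
E: 51.565 m
F: 92.723 m
G: 64.362 m
H: 113.693 m
I: 82.652 m
J: 85.886 m
K: 90.027 m
L: 67.993 m
M: 94.054 m
N: 102.160 m
Threshold 41.5 m: A (31.665 m) is within range.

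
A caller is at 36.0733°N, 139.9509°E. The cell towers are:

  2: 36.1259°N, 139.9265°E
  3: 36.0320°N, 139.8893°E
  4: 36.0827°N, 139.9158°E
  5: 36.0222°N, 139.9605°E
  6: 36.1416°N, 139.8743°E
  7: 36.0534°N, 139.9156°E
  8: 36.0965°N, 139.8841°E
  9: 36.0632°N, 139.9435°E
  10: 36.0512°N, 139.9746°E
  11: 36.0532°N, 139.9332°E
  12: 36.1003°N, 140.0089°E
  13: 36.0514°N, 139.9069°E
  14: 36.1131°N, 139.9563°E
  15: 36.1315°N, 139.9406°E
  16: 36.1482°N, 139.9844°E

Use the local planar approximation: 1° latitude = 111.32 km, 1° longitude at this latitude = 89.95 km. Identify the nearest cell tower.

Distances from 36.0733°N, 139.9509°E:
2: √((0.0526·111.32)² + (-0.0244·89.95)²) = √(34.286084 + 4.817059) = 6.2533 km
3: √((-0.0413·111.32)² + (-0.0616·89.95)²) = √(21.137153 + 30.701794) = 7.1999 km
4: √((0.0094·111.32)² + (-0.0351·89.95)²) = √(1.094970 + 9.968196) = 3.3261 km
5: √((-0.0511·111.32)² + (0.0096·89.95)²) = √(32.358486 + 0.745667) = 5.7536 km
6: √((0.0683·111.32)² + (-0.0766·89.95)²) = √(57.807981 + 47.474443) = 10.2607 km
7: √((-0.0199·111.32)² + (-0.0353·89.95)²) = √(4.907412 + 10.082117) = 3.8716 km
8: √((0.0232·111.32)² + (-0.0668·89.95)²) = √(6.669947 + 36.103995) = 6.5402 km
9: √((-0.0101·111.32)² + (-0.0074·89.95)²) = √(1.264122 + 0.443063) = 1.3066 km
10: √((-0.0221·111.32)² + (0.0237·89.95)²) = √(6.052446 + 4.544635) = 3.2553 km
11: √((-0.0201·111.32)² + (-0.0177·89.95)²) = √(5.006549 + 2.534830) = 2.7462 km
12: √((0.0270·111.32)² + (0.0580·89.95)²) = √(9.033872 + 27.218132) = 6.0210 km
13: √((-0.0219·111.32)² + (-0.0440·89.95)²) = √(5.943395 + 15.664181) = 4.6484 km
14: √((0.0398·111.32)² + (0.0054·89.95)²) = √(19.629649 + 0.235934) = 4.4571 km
15: √((0.0582·111.32)² + (-0.0103·89.95)²) = √(41.975160 + 0.858374) = 6.5447 km
16: √((0.0749·111.32)² + (0.0335·89.95)²) = √(69.520043 + 9.080128) = 8.8657 km
Minimum: 9 at 1.3066 km.

9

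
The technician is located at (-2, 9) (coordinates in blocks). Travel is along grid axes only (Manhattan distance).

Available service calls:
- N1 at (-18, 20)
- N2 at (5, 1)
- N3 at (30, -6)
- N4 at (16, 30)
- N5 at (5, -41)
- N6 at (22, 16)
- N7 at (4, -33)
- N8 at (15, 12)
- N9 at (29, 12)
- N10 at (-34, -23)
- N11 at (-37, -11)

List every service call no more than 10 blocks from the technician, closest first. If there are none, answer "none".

none

Distances from (-2, 9):
N1: |-16| + |11| = 16 + 11 = 27 blocks
N2: |7| + |-8| = 7 + 8 = 15 blocks
N3: |32| + |-15| = 32 + 15 = 47 blocks
N4: |18| + |21| = 18 + 21 = 39 blocks
N5: |7| + |-50| = 7 + 50 = 57 blocks
N6: |24| + |7| = 24 + 7 = 31 blocks
N7: |6| + |-42| = 6 + 42 = 48 blocks
N8: |17| + |3| = 17 + 3 = 20 blocks
N9: |31| + |3| = 31 + 3 = 34 blocks
N10: |-32| + |-32| = 32 + 32 = 64 blocks
N11: |-35| + |-20| = 35 + 20 = 55 blocks
Threshold 10 blocks: none within range.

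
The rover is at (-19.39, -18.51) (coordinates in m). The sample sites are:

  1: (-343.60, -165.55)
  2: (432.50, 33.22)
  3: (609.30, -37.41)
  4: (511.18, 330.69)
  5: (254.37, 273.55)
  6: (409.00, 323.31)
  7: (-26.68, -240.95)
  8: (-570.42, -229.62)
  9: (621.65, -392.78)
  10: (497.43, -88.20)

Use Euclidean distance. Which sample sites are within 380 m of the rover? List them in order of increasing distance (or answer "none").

Distances from (-19.39, -18.51):
1: √((-324.21)² + (-147.04)²) = √(105112.1241 + 21620.7616) = 356.00 m
2: √((451.89)² + (51.73)²) = √(204204.5721 + 2675.9929) = 454.84 m
3: √((628.69)² + (-18.90)²) = √(395251.1161 + 357.2100) = 628.97 m
4: √((530.57)² + (349.20)²) = √(281504.5249 + 121940.6400) = 635.17 m
5: √((273.76)² + (292.06)²) = √(74944.5376 + 85299.0436) = 400.30 m
6: √((428.39)² + (341.82)²) = √(183517.9921 + 116840.9124) = 548.05 m
7: √((-7.29)² + (-222.44)²) = √(53.1441 + 49479.5536) = 222.56 m
8: √((-551.03)² + (-211.11)²) = √(303634.0609 + 44567.4321) = 590.09 m
9: √((641.04)² + (-374.27)²) = √(410932.2816 + 140078.0329) = 742.30 m
10: √((516.82)² + (-69.69)²) = √(267102.9124 + 4856.6961) = 521.50 m
Threshold 380 m: 7 (222.56 m), 1 (356.00 m) are within range.

7, 1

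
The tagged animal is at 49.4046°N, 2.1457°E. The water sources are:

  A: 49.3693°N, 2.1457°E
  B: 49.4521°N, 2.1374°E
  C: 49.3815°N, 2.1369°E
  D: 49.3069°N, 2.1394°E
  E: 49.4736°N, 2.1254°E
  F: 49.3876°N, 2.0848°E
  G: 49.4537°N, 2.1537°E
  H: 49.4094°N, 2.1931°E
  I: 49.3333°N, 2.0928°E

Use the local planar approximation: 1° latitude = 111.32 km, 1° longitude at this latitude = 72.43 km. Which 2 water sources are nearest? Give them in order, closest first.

Distances from 49.4046°N, 2.1457°E:
A: 3.9296 km
B: 5.3218 km
C: 2.6493 km
D: 10.8855 km
E: 7.8205 km
F: 4.7998 km
G: 5.4964 km
H: 3.4745 km
I: 8.8135 km
Sorted: C (2.6493 km) < H (3.4745 km) < A (3.9296 km) < F (4.7998 km) < …

C, H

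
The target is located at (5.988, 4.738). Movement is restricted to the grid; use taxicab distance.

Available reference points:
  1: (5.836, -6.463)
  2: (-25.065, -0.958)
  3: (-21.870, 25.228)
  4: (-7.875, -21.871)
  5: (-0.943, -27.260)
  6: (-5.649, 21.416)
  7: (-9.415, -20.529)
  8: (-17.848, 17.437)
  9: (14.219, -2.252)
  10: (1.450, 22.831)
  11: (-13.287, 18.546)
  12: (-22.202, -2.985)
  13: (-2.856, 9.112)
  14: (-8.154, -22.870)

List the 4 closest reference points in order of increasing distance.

1, 13, 9, 10

Distances from (5.988, 4.738):
1: |-0.152| + |-11.201| = 0.152 + 11.201 = 11.353
2: |-31.053| + |-5.696| = 31.053 + 5.696 = 36.749
3: |-27.858| + |20.490| = 27.858 + 20.490 = 48.348
4: |-13.863| + |-26.609| = 13.863 + 26.609 = 40.472
5: |-6.931| + |-31.998| = 6.931 + 31.998 = 38.929
6: |-11.637| + |16.678| = 11.637 + 16.678 = 28.315
7: |-15.403| + |-25.267| = 15.403 + 25.267 = 40.670
8: |-23.836| + |12.699| = 23.836 + 12.699 = 36.535
9: |8.231| + |-6.990| = 8.231 + 6.990 = 15.221
10: |-4.538| + |18.093| = 4.538 + 18.093 = 22.631
11: |-19.275| + |13.808| = 19.275 + 13.808 = 33.083
12: |-28.190| + |-7.723| = 28.190 + 7.723 = 35.913
13: |-8.844| + |4.374| = 8.844 + 4.374 = 13.218
14: |-14.142| + |-27.608| = 14.142 + 27.608 = 41.750
Sorted: 1 (11.353) < 13 (13.218) < 9 (15.221) < 10 (22.631) < 6 (28.315) < 11 (33.083) < …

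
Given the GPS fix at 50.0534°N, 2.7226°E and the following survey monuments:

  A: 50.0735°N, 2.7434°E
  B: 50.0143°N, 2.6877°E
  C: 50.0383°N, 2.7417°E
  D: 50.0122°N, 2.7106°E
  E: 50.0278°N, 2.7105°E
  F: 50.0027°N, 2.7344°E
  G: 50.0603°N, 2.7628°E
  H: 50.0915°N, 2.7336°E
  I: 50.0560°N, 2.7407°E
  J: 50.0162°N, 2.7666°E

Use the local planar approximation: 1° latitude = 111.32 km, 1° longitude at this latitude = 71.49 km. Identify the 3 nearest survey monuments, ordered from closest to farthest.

Distances from 50.0534°N, 2.7226°E:
A: 2.6866 km
B: 5.0170 km
C: 2.1656 km
D: 4.6659 km
E: 2.9782 km
F: 5.7066 km
G: 2.9748 km
H: 4.3136 km
I: 1.3259 km
J: 5.2003 km
Sorted: I (1.3259 km) < C (2.1656 km) < A (2.6866 km) < G (2.9748 km) < E (2.9782 km) < …

I, C, A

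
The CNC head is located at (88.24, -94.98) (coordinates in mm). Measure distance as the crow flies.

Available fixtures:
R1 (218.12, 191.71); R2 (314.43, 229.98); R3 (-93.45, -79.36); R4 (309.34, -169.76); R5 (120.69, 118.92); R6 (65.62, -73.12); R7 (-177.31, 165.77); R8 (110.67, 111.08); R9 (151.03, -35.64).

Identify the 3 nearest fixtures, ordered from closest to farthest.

Distances from (88.24, -94.98):
R1: 314.74 mm
R2: 395.93 mm
R3: 182.36 mm
R4: 233.40 mm
R5: 216.35 mm
R6: 31.46 mm
R7: 372.17 mm
R8: 207.28 mm
R9: 86.39 mm
Sorted: R6 (31.46 mm) < R9 (86.39 mm) < R3 (182.36 mm) < R8 (207.28 mm) < R5 (216.35 mm) < …

R6, R9, R3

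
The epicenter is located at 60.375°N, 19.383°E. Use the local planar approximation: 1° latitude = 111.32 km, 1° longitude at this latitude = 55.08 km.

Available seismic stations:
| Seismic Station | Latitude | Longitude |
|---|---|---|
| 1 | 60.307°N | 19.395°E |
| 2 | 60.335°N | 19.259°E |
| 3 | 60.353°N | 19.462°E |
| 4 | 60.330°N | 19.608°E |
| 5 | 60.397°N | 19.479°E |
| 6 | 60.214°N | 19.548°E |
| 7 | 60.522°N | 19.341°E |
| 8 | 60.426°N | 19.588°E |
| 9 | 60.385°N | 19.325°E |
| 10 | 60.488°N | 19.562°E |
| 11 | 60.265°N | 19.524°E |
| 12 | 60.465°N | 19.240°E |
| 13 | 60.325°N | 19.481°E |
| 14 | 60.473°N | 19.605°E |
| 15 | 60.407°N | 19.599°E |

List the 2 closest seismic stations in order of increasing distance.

Distances from 60.375°N, 19.383°E:
1: √((-0.068·111.32)² + (0.012·55.08)²) = √(57.30127 + 0.43687) = 7.599 km
2: √((-0.040·111.32)² + (-0.124·55.08)²) = √(19.82743 + 46.64781) = 8.153 km
3: √((-0.022·111.32)² + (0.079·55.08)²) = √(5.99780 + 18.93399) = 4.993 km
4: √((-0.045·111.32)² + (0.225·55.08)²) = √(25.09409 + 153.58645) = 13.367 km
5: √((0.022·111.32)² + (0.096·55.08)²) = √(5.99780 + 27.95956) = 5.827 km
6: √((-0.161·111.32)² + (0.165·55.08)²) = √(321.21672 + 82.59538) = 20.095 km
7: √((0.147·111.32)² + (-0.042·55.08)²) = √(267.78181 + 5.35163) = 16.527 km
8: √((0.051·111.32)² + (0.205·55.08)²) = √(32.23196 + 127.49571) = 12.638 km
9: √((0.010·111.32)² + (-0.058·55.08)²) = √(1.23921 + 10.20572) = 3.383 km
10: √((0.113·111.32)² + (0.179·55.08)²) = √(158.23527 + 97.20619) = 15.983 km
11: √((-0.110·111.32)² + (0.141·55.08)²) = √(149.94492 + 60.31511) = 14.500 km
12: √((0.090·111.32)² + (-0.143·55.08)²) = √(100.37635 + 62.03831) = 12.744 km
13: √((-0.050·111.32)² + (0.098·55.08)²) = √(30.98036 + 29.13668) = 7.754 km
14: √((0.098·111.32)² + (0.222·55.08)²) = √(119.01414 + 149.51811) = 16.387 km
15: √((0.032·111.32)² + (0.216·55.08)²) = √(12.68955 + 141.54527) = 12.419 km
Sorted: 9 (3.383 km) < 3 (4.993 km) < 5 (5.827 km) < 1 (7.599 km) < …

9, 3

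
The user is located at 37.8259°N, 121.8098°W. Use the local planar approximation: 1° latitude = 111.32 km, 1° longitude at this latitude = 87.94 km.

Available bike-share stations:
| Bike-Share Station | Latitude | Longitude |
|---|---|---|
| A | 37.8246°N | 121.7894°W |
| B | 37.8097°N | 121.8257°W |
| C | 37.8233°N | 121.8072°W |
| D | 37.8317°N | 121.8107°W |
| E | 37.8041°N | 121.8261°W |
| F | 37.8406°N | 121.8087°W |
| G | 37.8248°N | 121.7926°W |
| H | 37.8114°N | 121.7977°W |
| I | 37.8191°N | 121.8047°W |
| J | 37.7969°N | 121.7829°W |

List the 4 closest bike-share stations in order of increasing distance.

Distances from 37.8259°N, 121.8098°W:
A: 1.7998 km
B: 2.2819 km
C: 0.3688 km
D: 0.6505 km
E: 2.8185 km
F: 1.6393 km
G: 1.5175 km
H: 1.9333 km
I: 0.8799 km
J: 4.0022 km
Sorted: C (0.3688 km) < D (0.6505 km) < I (0.8799 km) < G (1.5175 km) < F (1.6393 km) < A (1.7998 km) < …

C, D, I, G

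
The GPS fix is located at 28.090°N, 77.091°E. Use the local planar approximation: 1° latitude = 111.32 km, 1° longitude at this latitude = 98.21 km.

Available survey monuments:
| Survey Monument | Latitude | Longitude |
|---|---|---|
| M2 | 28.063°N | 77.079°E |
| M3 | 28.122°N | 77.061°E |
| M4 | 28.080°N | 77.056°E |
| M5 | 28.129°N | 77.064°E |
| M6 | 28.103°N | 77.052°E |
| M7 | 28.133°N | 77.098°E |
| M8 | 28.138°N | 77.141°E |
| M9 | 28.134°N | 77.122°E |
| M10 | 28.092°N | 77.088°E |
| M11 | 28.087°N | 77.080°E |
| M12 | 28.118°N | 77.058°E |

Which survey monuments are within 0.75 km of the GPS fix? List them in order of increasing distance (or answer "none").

M10

Distances from 28.090°N, 77.091°E:
M2: √((-0.027·111.32)² + (-0.012·98.21)²) = √(9.03387 + 1.38891) = 3.228 km
M3: √((0.032·111.32)² + (-0.030·98.21)²) = √(12.68955 + 8.68068) = 4.623 km
M4: √((-0.010·111.32)² + (-0.035·98.21)²) = √(1.23921 + 11.81538) = 3.613 km
M5: √((0.039·111.32)² + (-0.027·98.21)²) = √(18.84845 + 7.03135) = 5.087 km
M6: √((0.013·111.32)² + (-0.039·98.21)²) = √(2.09427 + 14.67036) = 4.094 km
M7: √((0.043·111.32)² + (0.007·98.21)²) = √(22.91307 + 0.47262) = 4.836 km
M8: √((0.048·111.32)² + (0.050·98.21)²) = √(28.55150 + 24.11301) = 7.257 km
M9: √((0.044·111.32)² + (0.031·98.21)²) = √(23.99119 + 9.26904) = 5.767 km
M10: √((0.002·111.32)² + (-0.003·98.21)²) = √(0.04957 + 0.08681) = 0.369 km
M11: √((-0.003·111.32)² + (-0.011·98.21)²) = √(0.11153 + 1.16707) = 1.131 km
M12: √((0.028·111.32)² + (-0.033·98.21)²) = √(9.71544 + 10.50363) = 4.497 km
Threshold 0.75 km: M10 (0.369 km) is within range.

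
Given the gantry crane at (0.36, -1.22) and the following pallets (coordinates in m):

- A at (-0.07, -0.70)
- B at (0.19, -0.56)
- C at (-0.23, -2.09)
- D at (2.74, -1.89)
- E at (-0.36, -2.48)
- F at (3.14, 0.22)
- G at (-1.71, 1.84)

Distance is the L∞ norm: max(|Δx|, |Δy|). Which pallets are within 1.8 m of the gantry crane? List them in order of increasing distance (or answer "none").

A, B, C, E

Distances from (0.36, -1.22):
A: 0.52 m
B: 0.66 m
C: 0.87 m
D: 2.38 m
E: 1.26 m
F: 2.78 m
G: 3.06 m
Threshold 1.8 m: A (0.52 m), B (0.66 m), C (0.87 m), E (1.26 m) are within range.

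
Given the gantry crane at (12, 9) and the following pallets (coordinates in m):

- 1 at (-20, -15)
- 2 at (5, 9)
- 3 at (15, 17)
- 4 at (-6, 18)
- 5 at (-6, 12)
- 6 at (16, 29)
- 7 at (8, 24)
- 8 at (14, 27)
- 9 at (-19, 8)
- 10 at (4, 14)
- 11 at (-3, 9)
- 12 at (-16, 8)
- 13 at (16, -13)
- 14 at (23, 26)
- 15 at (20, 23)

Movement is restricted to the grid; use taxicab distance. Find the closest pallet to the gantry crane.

2

Distances from (12, 9):
1: 56 m
2: 7 m
3: 11 m
4: 27 m
5: 21 m
6: 24 m
7: 19 m
8: 20 m
9: 32 m
10: 13 m
11: 15 m
12: 29 m
13: 26 m
14: 28 m
15: 22 m
Minimum: 2 at 7 m.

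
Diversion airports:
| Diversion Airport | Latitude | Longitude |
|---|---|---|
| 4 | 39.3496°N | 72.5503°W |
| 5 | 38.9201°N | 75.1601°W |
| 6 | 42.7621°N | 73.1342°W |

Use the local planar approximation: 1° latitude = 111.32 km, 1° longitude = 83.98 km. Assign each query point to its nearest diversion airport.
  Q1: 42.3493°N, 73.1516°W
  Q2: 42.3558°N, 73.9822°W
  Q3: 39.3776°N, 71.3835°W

Q1→6; Q2→6; Q3→4

Q1 at 42.3493°N, 73.1516°W:
  4: 337.7232 km
  5: 417.3430 km
  6: 45.9761 km
  → nearest: 6 (45.9761 km)
Q2 at 42.3558°N, 73.9822°W:
  4: 355.5995 km
  5: 395.0474 km
  6: 84.3639 km
  → nearest: 6 (84.3639 km)
Q3 at 39.3776°N, 71.3835°W:
  4: 98.0374 km
  5: 321.2219 km
  6: 404.4329 km
  → nearest: 4 (98.0374 km)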